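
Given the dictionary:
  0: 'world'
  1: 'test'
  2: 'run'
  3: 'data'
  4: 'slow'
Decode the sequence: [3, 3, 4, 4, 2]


Look up each index in the dictionary:
  3 -> 'data'
  3 -> 'data'
  4 -> 'slow'
  4 -> 'slow'
  2 -> 'run'

Decoded: "data data slow slow run"


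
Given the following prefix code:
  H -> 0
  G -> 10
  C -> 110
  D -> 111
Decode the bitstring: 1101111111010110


Decoding step by step:
Bits 110 -> C
Bits 111 -> D
Bits 111 -> D
Bits 10 -> G
Bits 10 -> G
Bits 110 -> C


Decoded message: CDDGGC


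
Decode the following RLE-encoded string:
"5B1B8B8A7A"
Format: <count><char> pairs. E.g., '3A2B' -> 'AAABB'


Expanding each <count><char> pair:
  5B -> 'BBBBB'
  1B -> 'B'
  8B -> 'BBBBBBBB'
  8A -> 'AAAAAAAA'
  7A -> 'AAAAAAA'

Decoded = BBBBBBBBBBBBBBAAAAAAAAAAAAAAA


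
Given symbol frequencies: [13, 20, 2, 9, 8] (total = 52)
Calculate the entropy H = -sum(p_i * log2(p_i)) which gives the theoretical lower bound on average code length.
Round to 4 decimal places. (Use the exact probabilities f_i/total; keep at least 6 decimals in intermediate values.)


Per-symbol terms -p_i * log2(p_i) with p_i = f_i/52:
  p = 13/52 = 0.250000: log2(p) = -2.000000, -p*log2(p) = 0.500000
  p = 20/52 = 0.384615: log2(p) = -1.378512, -p*log2(p) = 0.530197
  p = 2/52 = 0.038462: log2(p) = -4.700440, -p*log2(p) = 0.180786
  p = 9/52 = 0.173077: log2(p) = -2.530515, -p*log2(p) = 0.437974
  p = 8/52 = 0.153846: log2(p) = -2.700440, -p*log2(p) = 0.415452
H = 0.500000 + 0.530197 + 0.180786 + 0.437974 + 0.415452 = 2.064409

H = 2.0644 bits/symbol


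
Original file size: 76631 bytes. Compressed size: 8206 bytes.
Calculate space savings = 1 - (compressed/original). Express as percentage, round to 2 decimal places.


ratio = compressed/original = 8206/76631 = 0.107085
savings = 1 - ratio = 1 - 0.107085 = 0.892915
as a percentage: 0.892915 * 100 = 89.29%

Space savings = 1 - 8206/76631 = 89.29%


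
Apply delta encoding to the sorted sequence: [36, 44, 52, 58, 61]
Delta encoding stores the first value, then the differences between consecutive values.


First value: 36
Deltas:
  44 - 36 = 8
  52 - 44 = 8
  58 - 52 = 6
  61 - 58 = 3


Delta encoded: [36, 8, 8, 6, 3]


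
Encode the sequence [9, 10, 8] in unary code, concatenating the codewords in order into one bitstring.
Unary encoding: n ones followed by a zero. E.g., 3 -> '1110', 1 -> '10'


Encode each number as n ones followed by a terminating 0:
  9 -> 1111111110 (10 bits)
  10 -> 11111111110 (11 bits)
  8 -> 111111110 (9 bits)
Total length = 10 + 11 + 9 = 30 bits.

Unary([9, 10, 8]) = 111111111011111111110111111110 (30 bits)


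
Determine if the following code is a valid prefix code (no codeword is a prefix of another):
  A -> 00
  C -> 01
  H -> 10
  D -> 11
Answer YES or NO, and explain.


Checking each pair (does one codeword prefix another?):
  A='00' vs C='01': no prefix
  A='00' vs H='10': no prefix
  A='00' vs D='11': no prefix
  C='01' vs A='00': no prefix
  C='01' vs H='10': no prefix
  C='01' vs D='11': no prefix
  H='10' vs A='00': no prefix
  H='10' vs C='01': no prefix
  H='10' vs D='11': no prefix
  D='11' vs A='00': no prefix
  D='11' vs C='01': no prefix
  D='11' vs H='10': no prefix
No violation found over all pairs.

YES -- this is a valid prefix code. No codeword is a prefix of any other codeword.


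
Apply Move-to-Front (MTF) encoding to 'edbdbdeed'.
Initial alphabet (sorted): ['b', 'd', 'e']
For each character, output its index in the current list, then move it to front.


MTF encoding:
'e': index 2 in ['b', 'd', 'e'] -> ['e', 'b', 'd']
'd': index 2 in ['e', 'b', 'd'] -> ['d', 'e', 'b']
'b': index 2 in ['d', 'e', 'b'] -> ['b', 'd', 'e']
'd': index 1 in ['b', 'd', 'e'] -> ['d', 'b', 'e']
'b': index 1 in ['d', 'b', 'e'] -> ['b', 'd', 'e']
'd': index 1 in ['b', 'd', 'e'] -> ['d', 'b', 'e']
'e': index 2 in ['d', 'b', 'e'] -> ['e', 'd', 'b']
'e': index 0 in ['e', 'd', 'b'] -> ['e', 'd', 'b']
'd': index 1 in ['e', 'd', 'b'] -> ['d', 'e', 'b']


Output: [2, 2, 2, 1, 1, 1, 2, 0, 1]


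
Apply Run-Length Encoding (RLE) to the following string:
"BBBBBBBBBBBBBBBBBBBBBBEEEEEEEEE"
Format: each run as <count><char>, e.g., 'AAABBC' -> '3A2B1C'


Scanning runs left to right:
  i=0: run of 'B' x 22 -> '22B'
  i=22: run of 'E' x 9 -> '9E'

RLE = 22B9E


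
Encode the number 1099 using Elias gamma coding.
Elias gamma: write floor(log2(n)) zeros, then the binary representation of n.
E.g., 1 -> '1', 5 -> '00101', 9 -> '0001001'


num_bits = floor(log2(1099)) + 1 = 11
leading_zeros = num_bits - 1 = 10
binary(1099) = 10001001011

Elias gamma(1099) = '0000000000' + '10001001011' = 000000000010001001011 (21 bits)


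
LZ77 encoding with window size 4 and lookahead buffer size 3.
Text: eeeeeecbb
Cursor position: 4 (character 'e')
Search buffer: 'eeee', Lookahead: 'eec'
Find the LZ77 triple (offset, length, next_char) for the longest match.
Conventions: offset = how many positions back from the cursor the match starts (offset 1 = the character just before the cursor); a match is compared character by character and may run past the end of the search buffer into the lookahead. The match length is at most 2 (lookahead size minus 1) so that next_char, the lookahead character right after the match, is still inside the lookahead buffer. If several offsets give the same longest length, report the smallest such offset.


Try each offset into the search buffer:
  offset=1 (pos 3, char 'e'): match length 2
  offset=2 (pos 2, char 'e'): match length 2
  offset=3 (pos 1, char 'e'): match length 2
  offset=4 (pos 0, char 'e'): match length 2
Longest match has length 2, found at offsets 1, 2, 3, 4; take the smallest, offset 1.
next_char = character at position 4 + 2 = 6 -> 'c'

Best match: offset=1, length=2 (matching 'ee' starting at position 3)
LZ77 triple: (1, 2, 'c')


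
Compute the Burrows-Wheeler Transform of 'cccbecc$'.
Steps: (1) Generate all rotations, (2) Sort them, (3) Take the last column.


Rotations (sorted):
  0: $cccbecc -> last char: c
  1: becc$ccc -> last char: c
  2: c$cccbec -> last char: c
  3: cbecc$cc -> last char: c
  4: cc$cccbe -> last char: e
  5: ccbecc$c -> last char: c
  6: cccbecc$ -> last char: $
  7: ecc$cccb -> last char: b


BWT = ccccec$b


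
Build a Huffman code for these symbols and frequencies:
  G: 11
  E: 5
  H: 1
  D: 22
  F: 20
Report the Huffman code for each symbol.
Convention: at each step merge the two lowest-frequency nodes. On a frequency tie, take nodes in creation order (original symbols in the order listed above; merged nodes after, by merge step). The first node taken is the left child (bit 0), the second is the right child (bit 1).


Huffman tree construction:
Step 1: Merge H(1) + E(5) = 6
Step 2: Merge (H+E)(6) + G(11) = 17
Step 3: Merge ((H+E)+G)(17) + F(20) = 37
Step 4: Merge D(22) + (((H+E)+G)+F)(37) = 59
Read each symbol's code off the tree from the root (left child = 0, right child = 1).

Codes:
  G: 101 (length 3)
  E: 1001 (length 4)
  H: 1000 (length 4)
  D: 0 (length 1)
  F: 11 (length 2)
Average code length: 119/59 = 2.0169 bits/symbol


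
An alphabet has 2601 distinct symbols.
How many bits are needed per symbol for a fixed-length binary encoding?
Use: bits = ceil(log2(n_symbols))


log2(2601) = 11.3449
Bracket: 2^11 = 2048 < 2601 <= 2^12 = 4096
So ceil(log2(2601)) = 12

bits = ceil(log2(2601)) = ceil(11.3449) = 12 bits


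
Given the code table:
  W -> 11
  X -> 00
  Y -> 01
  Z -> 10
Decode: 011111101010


Decoding:
01 -> Y
11 -> W
11 -> W
10 -> Z
10 -> Z
10 -> Z


Result: YWWZZZ


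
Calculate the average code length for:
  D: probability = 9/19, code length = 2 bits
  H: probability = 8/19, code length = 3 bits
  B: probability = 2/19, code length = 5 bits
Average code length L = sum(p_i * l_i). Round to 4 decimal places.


Weighted contributions p_i * l_i:
  D: (9/19) * 2 = 18/19
  H: (8/19) * 3 = 24/19
  B: (2/19) * 5 = 10/19
Sum = (18 + 24 + 10)/19 = 52/19

L = 52/19 = 2.7368 bits/symbol


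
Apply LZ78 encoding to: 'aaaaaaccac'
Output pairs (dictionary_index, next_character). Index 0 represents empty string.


LZ78 encoding steps:
Dictionary: {0: ''}
Step 1: w='' (idx 0), next='a' -> output (0, 'a'), add 'a' as idx 1
Step 2: w='a' (idx 1), next='a' -> output (1, 'a'), add 'aa' as idx 2
Step 3: w='aa' (idx 2), next='a' -> output (2, 'a'), add 'aaa' as idx 3
Step 4: w='' (idx 0), next='c' -> output (0, 'c'), add 'c' as idx 4
Step 5: w='c' (idx 4), next='a' -> output (4, 'a'), add 'ca' as idx 5
Step 6: w='c' (idx 4), end of input -> output (4, '')


Encoded: [(0, 'a'), (1, 'a'), (2, 'a'), (0, 'c'), (4, 'a'), (4, '')]


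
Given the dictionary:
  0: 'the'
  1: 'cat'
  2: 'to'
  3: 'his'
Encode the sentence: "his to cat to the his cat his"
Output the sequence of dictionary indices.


Look up each word in the dictionary:
  'his' -> 3
  'to' -> 2
  'cat' -> 1
  'to' -> 2
  'the' -> 0
  'his' -> 3
  'cat' -> 1
  'his' -> 3

Encoded: [3, 2, 1, 2, 0, 3, 1, 3]


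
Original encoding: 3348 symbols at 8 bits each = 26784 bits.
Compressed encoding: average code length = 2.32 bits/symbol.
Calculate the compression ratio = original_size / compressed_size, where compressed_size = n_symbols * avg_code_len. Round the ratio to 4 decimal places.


original_size = n_symbols * orig_bits = 3348 * 8 = 26784 bits
compressed_size = n_symbols * avg_code_len = 3348 * 2.32 = 7767.36 bits
ratio = original_size / compressed_size = 26784 / 7767.36 = 3.4483

Compression ratio = 3.4483


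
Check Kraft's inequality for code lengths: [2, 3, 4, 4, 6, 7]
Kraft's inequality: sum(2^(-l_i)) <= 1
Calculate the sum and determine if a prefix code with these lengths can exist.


Sum = 2^(-2) + 2^(-3) + 2^(-4) + 2^(-4) + 2^(-6) + 2^(-7)
    = 0.25 + 0.125 + 0.0625 + 0.0625 + 0.015625 + 0.0078125
    = 67/128 = 0.5234375
Since 0.5234375 <= 1, Kraft's inequality IS satisfied.
A prefix code with these lengths CAN exist.

Kraft sum = 0.5234375. Satisfied.


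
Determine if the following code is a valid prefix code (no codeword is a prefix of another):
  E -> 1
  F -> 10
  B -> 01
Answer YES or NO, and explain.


Checking each pair (does one codeword prefix another?):
  E='1' vs F='10': prefix -- VIOLATION

NO -- this is NOT a valid prefix code. E (1) is a prefix of F (10).


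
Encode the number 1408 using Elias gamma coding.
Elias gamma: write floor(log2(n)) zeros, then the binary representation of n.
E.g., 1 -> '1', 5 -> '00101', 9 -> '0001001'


num_bits = floor(log2(1408)) + 1 = 11
leading_zeros = num_bits - 1 = 10
binary(1408) = 10110000000

Elias gamma(1408) = '0000000000' + '10110000000' = 000000000010110000000 (21 bits)


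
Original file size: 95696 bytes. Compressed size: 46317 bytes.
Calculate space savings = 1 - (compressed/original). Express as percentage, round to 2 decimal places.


ratio = compressed/original = 46317/95696 = 0.484001
savings = 1 - ratio = 1 - 0.484001 = 0.515999
as a percentage: 0.515999 * 100 = 51.6%

Space savings = 1 - 46317/95696 = 51.6%


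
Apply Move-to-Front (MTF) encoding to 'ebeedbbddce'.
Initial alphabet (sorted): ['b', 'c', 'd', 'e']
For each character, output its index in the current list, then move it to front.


MTF encoding:
'e': index 3 in ['b', 'c', 'd', 'e'] -> ['e', 'b', 'c', 'd']
'b': index 1 in ['e', 'b', 'c', 'd'] -> ['b', 'e', 'c', 'd']
'e': index 1 in ['b', 'e', 'c', 'd'] -> ['e', 'b', 'c', 'd']
'e': index 0 in ['e', 'b', 'c', 'd'] -> ['e', 'b', 'c', 'd']
'd': index 3 in ['e', 'b', 'c', 'd'] -> ['d', 'e', 'b', 'c']
'b': index 2 in ['d', 'e', 'b', 'c'] -> ['b', 'd', 'e', 'c']
'b': index 0 in ['b', 'd', 'e', 'c'] -> ['b', 'd', 'e', 'c']
'd': index 1 in ['b', 'd', 'e', 'c'] -> ['d', 'b', 'e', 'c']
'd': index 0 in ['d', 'b', 'e', 'c'] -> ['d', 'b', 'e', 'c']
'c': index 3 in ['d', 'b', 'e', 'c'] -> ['c', 'd', 'b', 'e']
'e': index 3 in ['c', 'd', 'b', 'e'] -> ['e', 'c', 'd', 'b']


Output: [3, 1, 1, 0, 3, 2, 0, 1, 0, 3, 3]


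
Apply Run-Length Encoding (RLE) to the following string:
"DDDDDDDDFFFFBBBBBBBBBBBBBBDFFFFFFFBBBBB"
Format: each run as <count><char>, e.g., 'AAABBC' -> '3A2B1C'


Scanning runs left to right:
  i=0: run of 'D' x 8 -> '8D'
  i=8: run of 'F' x 4 -> '4F'
  i=12: run of 'B' x 14 -> '14B'
  i=26: run of 'D' x 1 -> '1D'
  i=27: run of 'F' x 7 -> '7F'
  i=34: run of 'B' x 5 -> '5B'

RLE = 8D4F14B1D7F5B


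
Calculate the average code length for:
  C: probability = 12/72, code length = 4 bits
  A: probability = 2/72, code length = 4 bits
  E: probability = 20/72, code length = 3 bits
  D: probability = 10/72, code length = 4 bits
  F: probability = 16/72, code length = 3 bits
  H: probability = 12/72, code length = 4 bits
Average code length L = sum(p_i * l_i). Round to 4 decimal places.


Weighted contributions p_i * l_i:
  C: (12/72) * 4 = 48/72
  A: (2/72) * 4 = 8/72
  E: (20/72) * 3 = 60/72
  D: (10/72) * 4 = 40/72
  F: (16/72) * 3 = 48/72
  H: (12/72) * 4 = 48/72
Sum = (48 + 8 + 60 + 40 + 48 + 48)/72 = 252/72

L = 252/72 = 3.5000 bits/symbol


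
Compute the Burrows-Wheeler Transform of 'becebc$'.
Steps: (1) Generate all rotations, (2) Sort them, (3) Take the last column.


Rotations (sorted):
  0: $becebc -> last char: c
  1: bc$bece -> last char: e
  2: becebc$ -> last char: $
  3: c$beceb -> last char: b
  4: cebc$be -> last char: e
  5: ebc$bec -> last char: c
  6: ecebc$b -> last char: b


BWT = ce$becb


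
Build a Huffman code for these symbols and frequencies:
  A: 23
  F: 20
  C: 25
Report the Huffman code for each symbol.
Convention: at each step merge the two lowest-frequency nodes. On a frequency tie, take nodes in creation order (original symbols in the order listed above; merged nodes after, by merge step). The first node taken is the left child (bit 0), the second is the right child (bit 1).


Huffman tree construction:
Step 1: Merge F(20) + A(23) = 43
Step 2: Merge C(25) + (F+A)(43) = 68
Read each symbol's code off the tree from the root (left child = 0, right child = 1).

Codes:
  A: 11 (length 2)
  F: 10 (length 2)
  C: 0 (length 1)
Average code length: 111/68 = 1.6324 bits/symbol


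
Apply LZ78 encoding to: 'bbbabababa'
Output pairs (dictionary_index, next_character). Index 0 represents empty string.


LZ78 encoding steps:
Dictionary: {0: ''}
Step 1: w='' (idx 0), next='b' -> output (0, 'b'), add 'b' as idx 1
Step 2: w='b' (idx 1), next='b' -> output (1, 'b'), add 'bb' as idx 2
Step 3: w='' (idx 0), next='a' -> output (0, 'a'), add 'a' as idx 3
Step 4: w='b' (idx 1), next='a' -> output (1, 'a'), add 'ba' as idx 4
Step 5: w='ba' (idx 4), next='b' -> output (4, 'b'), add 'bab' as idx 5
Step 6: w='a' (idx 3), end of input -> output (3, '')


Encoded: [(0, 'b'), (1, 'b'), (0, 'a'), (1, 'a'), (4, 'b'), (3, '')]


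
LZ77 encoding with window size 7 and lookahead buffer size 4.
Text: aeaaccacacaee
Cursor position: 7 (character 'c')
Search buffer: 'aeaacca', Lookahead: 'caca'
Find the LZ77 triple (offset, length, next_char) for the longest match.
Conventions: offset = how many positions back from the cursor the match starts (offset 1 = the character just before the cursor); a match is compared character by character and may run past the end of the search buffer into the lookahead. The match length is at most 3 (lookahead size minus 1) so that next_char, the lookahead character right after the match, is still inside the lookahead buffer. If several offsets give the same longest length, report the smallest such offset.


Try each offset into the search buffer:
  offset=1 (pos 6, char 'a'): match length 0
  offset=2 (pos 5, char 'c'): match length 3
  offset=3 (pos 4, char 'c'): match length 1
  offset=4 (pos 3, char 'a'): match length 0
  offset=5 (pos 2, char 'a'): match length 0
  offset=6 (pos 1, char 'e'): match length 0
  offset=7 (pos 0, char 'a'): match length 0
Longest match has length 3 at offset 2.
next_char = character at position 7 + 3 = 10 -> 'a'

Best match: offset=2, length=3 (matching 'cac' starting at position 5)
LZ77 triple: (2, 3, 'a')


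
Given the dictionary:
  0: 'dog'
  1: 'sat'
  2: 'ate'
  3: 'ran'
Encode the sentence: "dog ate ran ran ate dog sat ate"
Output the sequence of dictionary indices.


Look up each word in the dictionary:
  'dog' -> 0
  'ate' -> 2
  'ran' -> 3
  'ran' -> 3
  'ate' -> 2
  'dog' -> 0
  'sat' -> 1
  'ate' -> 2

Encoded: [0, 2, 3, 3, 2, 0, 1, 2]


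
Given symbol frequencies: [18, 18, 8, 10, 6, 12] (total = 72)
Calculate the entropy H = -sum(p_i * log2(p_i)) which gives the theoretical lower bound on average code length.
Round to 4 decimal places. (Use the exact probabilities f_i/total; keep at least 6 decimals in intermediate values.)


Per-symbol terms -p_i * log2(p_i) with p_i = f_i/72:
  p = 18/72 = 0.250000: log2(p) = -2.000000, -p*log2(p) = 0.500000
  p = 18/72 = 0.250000: log2(p) = -2.000000, -p*log2(p) = 0.500000
  p = 8/72 = 0.111111: log2(p) = -3.169925, -p*log2(p) = 0.352214
  p = 10/72 = 0.138889: log2(p) = -2.847997, -p*log2(p) = 0.395555
  p = 6/72 = 0.083333: log2(p) = -3.584963, -p*log2(p) = 0.298747
  p = 12/72 = 0.166667: log2(p) = -2.584963, -p*log2(p) = 0.430827
H = 0.500000 + 0.500000 + 0.352214 + 0.395555 + 0.298747 + 0.430827 = 2.477343

H = 2.4773 bits/symbol


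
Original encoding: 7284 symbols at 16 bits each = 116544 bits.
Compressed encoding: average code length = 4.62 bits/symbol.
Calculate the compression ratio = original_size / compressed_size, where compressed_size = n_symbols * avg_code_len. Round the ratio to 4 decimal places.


original_size = n_symbols * orig_bits = 7284 * 16 = 116544 bits
compressed_size = n_symbols * avg_code_len = 7284 * 4.62 = 33652.08 bits
ratio = original_size / compressed_size = 116544 / 33652.08 = 3.4632

Compression ratio = 3.4632


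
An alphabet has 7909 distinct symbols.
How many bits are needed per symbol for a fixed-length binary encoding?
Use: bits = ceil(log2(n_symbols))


log2(7909) = 12.9493
Bracket: 2^12 = 4096 < 7909 <= 2^13 = 8192
So ceil(log2(7909)) = 13

bits = ceil(log2(7909)) = ceil(12.9493) = 13 bits


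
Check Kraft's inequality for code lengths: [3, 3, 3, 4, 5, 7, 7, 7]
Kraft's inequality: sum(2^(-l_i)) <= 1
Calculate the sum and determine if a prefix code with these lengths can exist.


Sum = 2^(-3) + 2^(-3) + 2^(-3) + 2^(-4) + 2^(-5) + 2^(-7) + 2^(-7) + 2^(-7)
    = 0.125 + 0.125 + 0.125 + 0.0625 + 0.03125 + 0.0078125 + 0.0078125 + 0.0078125
    = 63/128 = 0.4921875
Since 0.4921875 <= 1, Kraft's inequality IS satisfied.
A prefix code with these lengths CAN exist.

Kraft sum = 0.4921875. Satisfied.


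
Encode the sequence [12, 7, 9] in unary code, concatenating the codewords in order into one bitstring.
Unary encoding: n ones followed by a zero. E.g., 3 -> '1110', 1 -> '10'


Encode each number as n ones followed by a terminating 0:
  12 -> 1111111111110 (13 bits)
  7 -> 11111110 (8 bits)
  9 -> 1111111110 (10 bits)
Total length = 13 + 8 + 10 = 31 bits.

Unary([12, 7, 9]) = 1111111111110111111101111111110 (31 bits)


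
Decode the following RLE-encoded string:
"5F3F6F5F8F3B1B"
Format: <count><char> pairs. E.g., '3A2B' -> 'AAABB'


Expanding each <count><char> pair:
  5F -> 'FFFFF'
  3F -> 'FFF'
  6F -> 'FFFFFF'
  5F -> 'FFFFF'
  8F -> 'FFFFFFFF'
  3B -> 'BBB'
  1B -> 'B'

Decoded = FFFFFFFFFFFFFFFFFFFFFFFFFFFBBBB


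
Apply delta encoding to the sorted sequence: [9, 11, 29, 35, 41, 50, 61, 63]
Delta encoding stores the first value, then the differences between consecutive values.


First value: 9
Deltas:
  11 - 9 = 2
  29 - 11 = 18
  35 - 29 = 6
  41 - 35 = 6
  50 - 41 = 9
  61 - 50 = 11
  63 - 61 = 2


Delta encoded: [9, 2, 18, 6, 6, 9, 11, 2]


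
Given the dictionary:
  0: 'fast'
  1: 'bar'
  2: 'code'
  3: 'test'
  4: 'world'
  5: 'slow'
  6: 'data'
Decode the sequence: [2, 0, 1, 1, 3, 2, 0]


Look up each index in the dictionary:
  2 -> 'code'
  0 -> 'fast'
  1 -> 'bar'
  1 -> 'bar'
  3 -> 'test'
  2 -> 'code'
  0 -> 'fast'

Decoded: "code fast bar bar test code fast"


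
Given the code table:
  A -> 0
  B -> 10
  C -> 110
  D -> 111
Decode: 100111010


Decoding:
10 -> B
0 -> A
111 -> D
0 -> A
10 -> B


Result: BADAB


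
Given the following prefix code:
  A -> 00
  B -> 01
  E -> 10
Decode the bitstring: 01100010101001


Decoding step by step:
Bits 01 -> B
Bits 10 -> E
Bits 00 -> A
Bits 10 -> E
Bits 10 -> E
Bits 10 -> E
Bits 01 -> B


Decoded message: BEAEEEB


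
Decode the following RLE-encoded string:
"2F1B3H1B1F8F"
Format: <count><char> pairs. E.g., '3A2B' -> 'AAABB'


Expanding each <count><char> pair:
  2F -> 'FF'
  1B -> 'B'
  3H -> 'HHH'
  1B -> 'B'
  1F -> 'F'
  8F -> 'FFFFFFFF'

Decoded = FFBHHHBFFFFFFFFF


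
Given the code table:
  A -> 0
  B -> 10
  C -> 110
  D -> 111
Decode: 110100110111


Decoding:
110 -> C
10 -> B
0 -> A
110 -> C
111 -> D


Result: CBACD


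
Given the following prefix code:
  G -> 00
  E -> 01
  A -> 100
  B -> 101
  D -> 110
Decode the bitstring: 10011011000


Decoding step by step:
Bits 100 -> A
Bits 110 -> D
Bits 110 -> D
Bits 00 -> G


Decoded message: ADDG


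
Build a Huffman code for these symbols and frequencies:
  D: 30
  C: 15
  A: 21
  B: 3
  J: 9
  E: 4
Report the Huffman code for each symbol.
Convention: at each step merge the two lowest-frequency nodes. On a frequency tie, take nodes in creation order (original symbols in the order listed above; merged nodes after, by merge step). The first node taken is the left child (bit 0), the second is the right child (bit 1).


Huffman tree construction:
Step 1: Merge B(3) + E(4) = 7
Step 2: Merge (B+E)(7) + J(9) = 16
Step 3: Merge C(15) + ((B+E)+J)(16) = 31
Step 4: Merge A(21) + D(30) = 51
Step 5: Merge (C+((B+E)+J))(31) + (A+D)(51) = 82
Read each symbol's code off the tree from the root (left child = 0, right child = 1).

Codes:
  D: 11 (length 2)
  C: 00 (length 2)
  A: 10 (length 2)
  B: 0100 (length 4)
  J: 011 (length 3)
  E: 0101 (length 4)
Average code length: 187/82 = 2.2805 bits/symbol


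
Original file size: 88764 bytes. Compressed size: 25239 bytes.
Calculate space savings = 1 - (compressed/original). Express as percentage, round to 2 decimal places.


ratio = compressed/original = 25239/88764 = 0.284338
savings = 1 - ratio = 1 - 0.284338 = 0.715662
as a percentage: 0.715662 * 100 = 71.57%

Space savings = 1 - 25239/88764 = 71.57%


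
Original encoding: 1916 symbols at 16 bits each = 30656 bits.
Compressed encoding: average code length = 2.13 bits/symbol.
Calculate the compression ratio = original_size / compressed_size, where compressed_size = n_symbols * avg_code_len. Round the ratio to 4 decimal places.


original_size = n_symbols * orig_bits = 1916 * 16 = 30656 bits
compressed_size = n_symbols * avg_code_len = 1916 * 2.13 = 4081.08 bits
ratio = original_size / compressed_size = 30656 / 4081.08 = 7.5117

Compression ratio = 7.5117


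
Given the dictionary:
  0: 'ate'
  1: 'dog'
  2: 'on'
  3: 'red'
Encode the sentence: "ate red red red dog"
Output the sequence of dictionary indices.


Look up each word in the dictionary:
  'ate' -> 0
  'red' -> 3
  'red' -> 3
  'red' -> 3
  'dog' -> 1

Encoded: [0, 3, 3, 3, 1]


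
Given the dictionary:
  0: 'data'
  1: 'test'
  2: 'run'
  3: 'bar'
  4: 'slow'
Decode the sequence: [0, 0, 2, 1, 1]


Look up each index in the dictionary:
  0 -> 'data'
  0 -> 'data'
  2 -> 'run'
  1 -> 'test'
  1 -> 'test'

Decoded: "data data run test test"


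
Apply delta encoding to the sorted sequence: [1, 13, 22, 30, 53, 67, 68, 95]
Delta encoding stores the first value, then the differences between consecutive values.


First value: 1
Deltas:
  13 - 1 = 12
  22 - 13 = 9
  30 - 22 = 8
  53 - 30 = 23
  67 - 53 = 14
  68 - 67 = 1
  95 - 68 = 27


Delta encoded: [1, 12, 9, 8, 23, 14, 1, 27]


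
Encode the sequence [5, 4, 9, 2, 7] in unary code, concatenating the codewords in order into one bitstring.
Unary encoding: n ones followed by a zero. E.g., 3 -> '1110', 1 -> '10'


Encode each number as n ones followed by a terminating 0:
  5 -> 111110 (6 bits)
  4 -> 11110 (5 bits)
  9 -> 1111111110 (10 bits)
  2 -> 110 (3 bits)
  7 -> 11111110 (8 bits)
Total length = 6 + 5 + 10 + 3 + 8 = 32 bits.

Unary([5, 4, 9, 2, 7]) = 11111011110111111111011011111110 (32 bits)


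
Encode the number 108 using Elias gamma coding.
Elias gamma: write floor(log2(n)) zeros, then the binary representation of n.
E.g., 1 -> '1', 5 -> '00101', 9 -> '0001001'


num_bits = floor(log2(108)) + 1 = 7
leading_zeros = num_bits - 1 = 6
binary(108) = 1101100

Elias gamma(108) = '000000' + '1101100' = 0000001101100 (13 bits)


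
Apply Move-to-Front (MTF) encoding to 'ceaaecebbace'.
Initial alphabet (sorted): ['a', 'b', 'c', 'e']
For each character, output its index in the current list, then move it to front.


MTF encoding:
'c': index 2 in ['a', 'b', 'c', 'e'] -> ['c', 'a', 'b', 'e']
'e': index 3 in ['c', 'a', 'b', 'e'] -> ['e', 'c', 'a', 'b']
'a': index 2 in ['e', 'c', 'a', 'b'] -> ['a', 'e', 'c', 'b']
'a': index 0 in ['a', 'e', 'c', 'b'] -> ['a', 'e', 'c', 'b']
'e': index 1 in ['a', 'e', 'c', 'b'] -> ['e', 'a', 'c', 'b']
'c': index 2 in ['e', 'a', 'c', 'b'] -> ['c', 'e', 'a', 'b']
'e': index 1 in ['c', 'e', 'a', 'b'] -> ['e', 'c', 'a', 'b']
'b': index 3 in ['e', 'c', 'a', 'b'] -> ['b', 'e', 'c', 'a']
'b': index 0 in ['b', 'e', 'c', 'a'] -> ['b', 'e', 'c', 'a']
'a': index 3 in ['b', 'e', 'c', 'a'] -> ['a', 'b', 'e', 'c']
'c': index 3 in ['a', 'b', 'e', 'c'] -> ['c', 'a', 'b', 'e']
'e': index 3 in ['c', 'a', 'b', 'e'] -> ['e', 'c', 'a', 'b']


Output: [2, 3, 2, 0, 1, 2, 1, 3, 0, 3, 3, 3]


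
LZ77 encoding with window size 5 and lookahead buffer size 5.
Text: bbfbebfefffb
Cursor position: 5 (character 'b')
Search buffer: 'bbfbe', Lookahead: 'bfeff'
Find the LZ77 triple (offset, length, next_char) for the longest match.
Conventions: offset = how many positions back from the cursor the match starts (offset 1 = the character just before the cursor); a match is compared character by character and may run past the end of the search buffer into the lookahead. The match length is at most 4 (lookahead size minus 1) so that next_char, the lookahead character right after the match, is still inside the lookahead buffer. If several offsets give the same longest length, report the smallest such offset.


Try each offset into the search buffer:
  offset=1 (pos 4, char 'e'): match length 0
  offset=2 (pos 3, char 'b'): match length 1
  offset=3 (pos 2, char 'f'): match length 0
  offset=4 (pos 1, char 'b'): match length 2
  offset=5 (pos 0, char 'b'): match length 1
Longest match has length 2 at offset 4.
next_char = character at position 5 + 2 = 7 -> 'e'

Best match: offset=4, length=2 (matching 'bf' starting at position 1)
LZ77 triple: (4, 2, 'e')


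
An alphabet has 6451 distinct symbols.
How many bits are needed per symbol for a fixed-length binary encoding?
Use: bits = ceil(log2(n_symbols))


log2(6451) = 12.6553
Bracket: 2^12 = 4096 < 6451 <= 2^13 = 8192
So ceil(log2(6451)) = 13

bits = ceil(log2(6451)) = ceil(12.6553) = 13 bits


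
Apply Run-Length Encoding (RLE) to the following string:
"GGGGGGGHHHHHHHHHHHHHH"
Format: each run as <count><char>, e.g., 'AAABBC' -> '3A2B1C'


Scanning runs left to right:
  i=0: run of 'G' x 7 -> '7G'
  i=7: run of 'H' x 14 -> '14H'

RLE = 7G14H


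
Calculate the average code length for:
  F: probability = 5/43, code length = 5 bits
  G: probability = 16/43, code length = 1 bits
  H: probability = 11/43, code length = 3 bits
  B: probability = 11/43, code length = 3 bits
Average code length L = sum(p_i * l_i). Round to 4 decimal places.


Weighted contributions p_i * l_i:
  F: (5/43) * 5 = 25/43
  G: (16/43) * 1 = 16/43
  H: (11/43) * 3 = 33/43
  B: (11/43) * 3 = 33/43
Sum = (25 + 16 + 33 + 33)/43 = 107/43

L = 107/43 = 2.4884 bits/symbol


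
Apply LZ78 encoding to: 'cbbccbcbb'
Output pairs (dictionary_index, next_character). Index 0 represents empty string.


LZ78 encoding steps:
Dictionary: {0: ''}
Step 1: w='' (idx 0), next='c' -> output (0, 'c'), add 'c' as idx 1
Step 2: w='' (idx 0), next='b' -> output (0, 'b'), add 'b' as idx 2
Step 3: w='b' (idx 2), next='c' -> output (2, 'c'), add 'bc' as idx 3
Step 4: w='c' (idx 1), next='b' -> output (1, 'b'), add 'cb' as idx 4
Step 5: w='cb' (idx 4), next='b' -> output (4, 'b'), add 'cbb' as idx 5


Encoded: [(0, 'c'), (0, 'b'), (2, 'c'), (1, 'b'), (4, 'b')]


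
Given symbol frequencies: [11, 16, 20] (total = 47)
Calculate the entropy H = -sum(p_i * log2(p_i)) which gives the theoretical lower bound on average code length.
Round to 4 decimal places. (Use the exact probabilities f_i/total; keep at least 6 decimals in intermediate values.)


Per-symbol terms -p_i * log2(p_i) with p_i = f_i/47:
  p = 11/47 = 0.234043: log2(p) = -2.095157, -p*log2(p) = 0.490356
  p = 16/47 = 0.340426: log2(p) = -1.554589, -p*log2(p) = 0.529222
  p = 20/47 = 0.425532: log2(p) = -1.232661, -p*log2(p) = 0.524536
H = 0.490356 + 0.529222 + 0.524536 = 1.544114

H = 1.5441 bits/symbol


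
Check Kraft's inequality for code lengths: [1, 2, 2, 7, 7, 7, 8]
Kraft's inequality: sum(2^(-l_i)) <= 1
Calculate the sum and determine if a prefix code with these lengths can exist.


Sum = 2^(-1) + 2^(-2) + 2^(-2) + 2^(-7) + 2^(-7) + 2^(-7) + 2^(-8)
    = 0.5 + 0.25 + 0.25 + 0.0078125 + 0.0078125 + 0.0078125 + 0.00390625
    = 263/256 = 1.02734375
Since 1.02734375 > 1, Kraft's inequality is NOT satisfied.
A prefix code with these lengths CANNOT exist.

Kraft sum = 1.02734375. Not satisfied.


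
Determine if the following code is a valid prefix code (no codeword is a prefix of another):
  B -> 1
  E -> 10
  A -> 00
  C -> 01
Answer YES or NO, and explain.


Checking each pair (does one codeword prefix another?):
  B='1' vs E='10': prefix -- VIOLATION

NO -- this is NOT a valid prefix code. B (1) is a prefix of E (10).


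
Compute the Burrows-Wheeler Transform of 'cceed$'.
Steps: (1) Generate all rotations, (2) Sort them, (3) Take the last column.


Rotations (sorted):
  0: $cceed -> last char: d
  1: cceed$ -> last char: $
  2: ceed$c -> last char: c
  3: d$ccee -> last char: e
  4: ed$cce -> last char: e
  5: eed$cc -> last char: c


BWT = d$ceec


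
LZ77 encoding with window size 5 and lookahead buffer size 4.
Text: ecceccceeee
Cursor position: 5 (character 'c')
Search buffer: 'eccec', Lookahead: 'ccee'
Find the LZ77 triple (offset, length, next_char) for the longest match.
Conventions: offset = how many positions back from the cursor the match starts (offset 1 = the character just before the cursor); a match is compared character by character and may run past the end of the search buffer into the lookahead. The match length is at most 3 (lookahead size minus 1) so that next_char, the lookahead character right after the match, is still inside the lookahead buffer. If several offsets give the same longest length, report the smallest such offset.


Try each offset into the search buffer:
  offset=1 (pos 4, char 'c'): match length 2
  offset=2 (pos 3, char 'e'): match length 0
  offset=3 (pos 2, char 'c'): match length 1
  offset=4 (pos 1, char 'c'): match length 3
  offset=5 (pos 0, char 'e'): match length 0
Longest match has length 3 at offset 4.
next_char = character at position 5 + 3 = 8 -> 'e'

Best match: offset=4, length=3 (matching 'cce' starting at position 1)
LZ77 triple: (4, 3, 'e')


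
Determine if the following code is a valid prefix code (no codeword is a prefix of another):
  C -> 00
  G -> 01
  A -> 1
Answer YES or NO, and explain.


Checking each pair (does one codeword prefix another?):
  C='00' vs G='01': no prefix
  C='00' vs A='1': no prefix
  G='01' vs C='00': no prefix
  G='01' vs A='1': no prefix
  A='1' vs C='00': no prefix
  A='1' vs G='01': no prefix
No violation found over all pairs.

YES -- this is a valid prefix code. No codeword is a prefix of any other codeword.


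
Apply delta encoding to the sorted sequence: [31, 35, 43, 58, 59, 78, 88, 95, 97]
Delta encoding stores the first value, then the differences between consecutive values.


First value: 31
Deltas:
  35 - 31 = 4
  43 - 35 = 8
  58 - 43 = 15
  59 - 58 = 1
  78 - 59 = 19
  88 - 78 = 10
  95 - 88 = 7
  97 - 95 = 2


Delta encoded: [31, 4, 8, 15, 1, 19, 10, 7, 2]


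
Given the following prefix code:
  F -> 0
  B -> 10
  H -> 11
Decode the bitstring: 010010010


Decoding step by step:
Bits 0 -> F
Bits 10 -> B
Bits 0 -> F
Bits 10 -> B
Bits 0 -> F
Bits 10 -> B


Decoded message: FBFBFB


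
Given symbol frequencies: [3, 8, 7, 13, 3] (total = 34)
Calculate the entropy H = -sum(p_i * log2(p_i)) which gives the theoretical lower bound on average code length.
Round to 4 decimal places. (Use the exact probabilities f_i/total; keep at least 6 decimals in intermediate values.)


Per-symbol terms -p_i * log2(p_i) with p_i = f_i/34:
  p = 3/34 = 0.088235: log2(p) = -3.502500, -p*log2(p) = 0.309044
  p = 8/34 = 0.235294: log2(p) = -2.087463, -p*log2(p) = 0.491168
  p = 7/34 = 0.205882: log2(p) = -2.280108, -p*log2(p) = 0.469434
  p = 13/34 = 0.382353: log2(p) = -1.387023, -p*log2(p) = 0.530332
  p = 3/34 = 0.088235: log2(p) = -3.502500, -p*log2(p) = 0.309044
H = 0.309044 + 0.491168 + 0.469434 + 0.530332 + 0.309044 = 2.109022

H = 2.109 bits/symbol


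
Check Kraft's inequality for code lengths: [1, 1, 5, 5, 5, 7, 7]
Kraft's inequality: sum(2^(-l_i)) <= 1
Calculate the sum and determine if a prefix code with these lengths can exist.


Sum = 2^(-1) + 2^(-1) + 2^(-5) + 2^(-5) + 2^(-5) + 2^(-7) + 2^(-7)
    = 0.5 + 0.5 + 0.03125 + 0.03125 + 0.03125 + 0.0078125 + 0.0078125
    = 142/128 = 1.109375
Since 1.109375 > 1, Kraft's inequality is NOT satisfied.
A prefix code with these lengths CANNOT exist.

Kraft sum = 1.109375. Not satisfied.


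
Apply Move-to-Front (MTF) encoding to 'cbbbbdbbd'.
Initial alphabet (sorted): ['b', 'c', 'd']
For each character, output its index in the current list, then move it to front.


MTF encoding:
'c': index 1 in ['b', 'c', 'd'] -> ['c', 'b', 'd']
'b': index 1 in ['c', 'b', 'd'] -> ['b', 'c', 'd']
'b': index 0 in ['b', 'c', 'd'] -> ['b', 'c', 'd']
'b': index 0 in ['b', 'c', 'd'] -> ['b', 'c', 'd']
'b': index 0 in ['b', 'c', 'd'] -> ['b', 'c', 'd']
'd': index 2 in ['b', 'c', 'd'] -> ['d', 'b', 'c']
'b': index 1 in ['d', 'b', 'c'] -> ['b', 'd', 'c']
'b': index 0 in ['b', 'd', 'c'] -> ['b', 'd', 'c']
'd': index 1 in ['b', 'd', 'c'] -> ['d', 'b', 'c']


Output: [1, 1, 0, 0, 0, 2, 1, 0, 1]


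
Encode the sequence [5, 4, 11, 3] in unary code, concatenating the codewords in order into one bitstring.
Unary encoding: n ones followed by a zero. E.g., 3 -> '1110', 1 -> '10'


Encode each number as n ones followed by a terminating 0:
  5 -> 111110 (6 bits)
  4 -> 11110 (5 bits)
  11 -> 111111111110 (12 bits)
  3 -> 1110 (4 bits)
Total length = 6 + 5 + 12 + 4 = 27 bits.

Unary([5, 4, 11, 3]) = 111110111101111111111101110 (27 bits)


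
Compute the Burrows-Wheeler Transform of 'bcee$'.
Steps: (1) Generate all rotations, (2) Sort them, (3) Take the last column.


Rotations (sorted):
  0: $bcee -> last char: e
  1: bcee$ -> last char: $
  2: cee$b -> last char: b
  3: e$bce -> last char: e
  4: ee$bc -> last char: c


BWT = e$bec


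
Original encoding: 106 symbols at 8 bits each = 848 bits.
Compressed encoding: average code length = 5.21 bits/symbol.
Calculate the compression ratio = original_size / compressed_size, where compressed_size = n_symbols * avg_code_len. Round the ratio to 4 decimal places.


original_size = n_symbols * orig_bits = 106 * 8 = 848 bits
compressed_size = n_symbols * avg_code_len = 106 * 5.21 = 552.26 bits
ratio = original_size / compressed_size = 848 / 552.26 = 1.5355

Compression ratio = 1.5355


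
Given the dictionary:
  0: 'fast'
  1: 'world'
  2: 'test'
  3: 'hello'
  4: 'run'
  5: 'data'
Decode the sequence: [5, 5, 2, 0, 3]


Look up each index in the dictionary:
  5 -> 'data'
  5 -> 'data'
  2 -> 'test'
  0 -> 'fast'
  3 -> 'hello'

Decoded: "data data test fast hello"


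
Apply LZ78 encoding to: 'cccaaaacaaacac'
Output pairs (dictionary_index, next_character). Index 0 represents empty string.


LZ78 encoding steps:
Dictionary: {0: ''}
Step 1: w='' (idx 0), next='c' -> output (0, 'c'), add 'c' as idx 1
Step 2: w='c' (idx 1), next='c' -> output (1, 'c'), add 'cc' as idx 2
Step 3: w='' (idx 0), next='a' -> output (0, 'a'), add 'a' as idx 3
Step 4: w='a' (idx 3), next='a' -> output (3, 'a'), add 'aa' as idx 4
Step 5: w='a' (idx 3), next='c' -> output (3, 'c'), add 'ac' as idx 5
Step 6: w='aa' (idx 4), next='a' -> output (4, 'a'), add 'aaa' as idx 6
Step 7: w='c' (idx 1), next='a' -> output (1, 'a'), add 'ca' as idx 7
Step 8: w='c' (idx 1), end of input -> output (1, '')


Encoded: [(0, 'c'), (1, 'c'), (0, 'a'), (3, 'a'), (3, 'c'), (4, 'a'), (1, 'a'), (1, '')]


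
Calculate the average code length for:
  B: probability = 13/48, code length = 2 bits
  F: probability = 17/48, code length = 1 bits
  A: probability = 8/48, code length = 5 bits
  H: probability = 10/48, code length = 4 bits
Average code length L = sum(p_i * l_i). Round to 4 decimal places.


Weighted contributions p_i * l_i:
  B: (13/48) * 2 = 26/48
  F: (17/48) * 1 = 17/48
  A: (8/48) * 5 = 40/48
  H: (10/48) * 4 = 40/48
Sum = (26 + 17 + 40 + 40)/48 = 123/48

L = 123/48 = 2.5625 bits/symbol


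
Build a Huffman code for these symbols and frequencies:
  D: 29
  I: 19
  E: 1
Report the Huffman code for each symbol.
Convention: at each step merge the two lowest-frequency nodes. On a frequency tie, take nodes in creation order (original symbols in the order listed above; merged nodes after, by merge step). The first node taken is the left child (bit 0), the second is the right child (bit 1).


Huffman tree construction:
Step 1: Merge E(1) + I(19) = 20
Step 2: Merge (E+I)(20) + D(29) = 49
Read each symbol's code off the tree from the root (left child = 0, right child = 1).

Codes:
  D: 1 (length 1)
  I: 01 (length 2)
  E: 00 (length 2)
Average code length: 69/49 = 1.4082 bits/symbol


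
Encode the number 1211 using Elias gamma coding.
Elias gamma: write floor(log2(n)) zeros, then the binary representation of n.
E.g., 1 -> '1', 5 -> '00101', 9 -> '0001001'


num_bits = floor(log2(1211)) + 1 = 11
leading_zeros = num_bits - 1 = 10
binary(1211) = 10010111011

Elias gamma(1211) = '0000000000' + '10010111011' = 000000000010010111011 (21 bits)


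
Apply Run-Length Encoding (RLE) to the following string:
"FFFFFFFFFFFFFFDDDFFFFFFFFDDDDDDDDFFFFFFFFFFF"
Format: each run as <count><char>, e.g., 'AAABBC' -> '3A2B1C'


Scanning runs left to right:
  i=0: run of 'F' x 14 -> '14F'
  i=14: run of 'D' x 3 -> '3D'
  i=17: run of 'F' x 8 -> '8F'
  i=25: run of 'D' x 8 -> '8D'
  i=33: run of 'F' x 11 -> '11F'

RLE = 14F3D8F8D11F


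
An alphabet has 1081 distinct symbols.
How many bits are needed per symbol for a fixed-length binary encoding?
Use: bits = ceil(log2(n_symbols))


log2(1081) = 10.0782
Bracket: 2^10 = 1024 < 1081 <= 2^11 = 2048
So ceil(log2(1081)) = 11

bits = ceil(log2(1081)) = ceil(10.0782) = 11 bits


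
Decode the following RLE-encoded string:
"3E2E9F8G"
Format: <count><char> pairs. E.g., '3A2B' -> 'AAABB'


Expanding each <count><char> pair:
  3E -> 'EEE'
  2E -> 'EE'
  9F -> 'FFFFFFFFF'
  8G -> 'GGGGGGGG'

Decoded = EEEEEFFFFFFFFFGGGGGGGG


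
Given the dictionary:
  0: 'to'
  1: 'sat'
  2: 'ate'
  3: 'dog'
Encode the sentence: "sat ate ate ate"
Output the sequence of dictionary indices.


Look up each word in the dictionary:
  'sat' -> 1
  'ate' -> 2
  'ate' -> 2
  'ate' -> 2

Encoded: [1, 2, 2, 2]


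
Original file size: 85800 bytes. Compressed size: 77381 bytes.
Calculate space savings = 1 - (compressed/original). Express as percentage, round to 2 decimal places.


ratio = compressed/original = 77381/85800 = 0.901876
savings = 1 - ratio = 1 - 0.901876 = 0.098124
as a percentage: 0.098124 * 100 = 9.81%

Space savings = 1 - 77381/85800 = 9.81%


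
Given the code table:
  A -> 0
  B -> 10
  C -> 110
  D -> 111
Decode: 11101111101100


Decoding:
111 -> D
0 -> A
111 -> D
110 -> C
110 -> C
0 -> A


Result: DADCCA


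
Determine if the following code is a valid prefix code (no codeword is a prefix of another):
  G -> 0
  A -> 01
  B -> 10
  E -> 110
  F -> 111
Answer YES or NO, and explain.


Checking each pair (does one codeword prefix another?):
  G='0' vs A='01': prefix -- VIOLATION

NO -- this is NOT a valid prefix code. G (0) is a prefix of A (01).
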